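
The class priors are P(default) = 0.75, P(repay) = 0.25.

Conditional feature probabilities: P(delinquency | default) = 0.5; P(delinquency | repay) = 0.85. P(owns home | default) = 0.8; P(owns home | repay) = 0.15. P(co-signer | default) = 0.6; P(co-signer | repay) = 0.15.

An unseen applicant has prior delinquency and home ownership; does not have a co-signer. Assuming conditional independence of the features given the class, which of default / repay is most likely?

default: 0.75 × 0.5 × 0.8 × (1−0.6) = 0.12
repay: 0.25 × 0.85 × 0.15 × (1−0.15) = 0.02709375
Highest score → default.

default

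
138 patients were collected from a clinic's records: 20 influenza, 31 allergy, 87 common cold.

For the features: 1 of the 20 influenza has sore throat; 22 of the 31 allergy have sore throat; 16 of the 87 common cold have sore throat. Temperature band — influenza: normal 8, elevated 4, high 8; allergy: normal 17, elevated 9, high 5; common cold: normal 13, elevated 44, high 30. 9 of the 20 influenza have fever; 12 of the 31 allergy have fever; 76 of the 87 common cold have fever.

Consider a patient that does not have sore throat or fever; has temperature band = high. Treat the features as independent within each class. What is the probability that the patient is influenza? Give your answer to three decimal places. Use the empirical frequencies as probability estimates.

0.512

influenza: (20/138) × (19/20) × (8/20) × (11/20) ≈ 0.0302899
allergy: (31/138) × (9/31) × (5/31) × (19/31) ≈ 0.00644709
common cold: (87/138) × (71/87) × (30/87) × (11/87) ≈ 0.0224313
P(influenza | x) = 0.0302899 / 0.05916829 ≈ 0.512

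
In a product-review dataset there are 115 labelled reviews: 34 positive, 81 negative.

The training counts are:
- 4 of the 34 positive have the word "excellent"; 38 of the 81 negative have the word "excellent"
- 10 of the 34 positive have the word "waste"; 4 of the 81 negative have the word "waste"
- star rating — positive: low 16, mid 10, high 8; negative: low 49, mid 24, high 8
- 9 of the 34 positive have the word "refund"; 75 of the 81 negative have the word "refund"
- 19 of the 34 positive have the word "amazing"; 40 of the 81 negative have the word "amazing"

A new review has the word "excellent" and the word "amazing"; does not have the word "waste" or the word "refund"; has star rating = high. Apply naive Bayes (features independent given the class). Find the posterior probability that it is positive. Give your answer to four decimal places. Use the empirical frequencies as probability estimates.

0.6766

positive: (34/115) × (4/34) × (24/34) × (8/34) × (25/34) × (19/34) ≈ 0.00237378
negative: (81/115) × (38/81) × (77/81) × (8/81) × (6/81) × (40/81) ≈ 0.00113485
P(positive | x) = 0.00237378 / 0.00350863 ≈ 0.6766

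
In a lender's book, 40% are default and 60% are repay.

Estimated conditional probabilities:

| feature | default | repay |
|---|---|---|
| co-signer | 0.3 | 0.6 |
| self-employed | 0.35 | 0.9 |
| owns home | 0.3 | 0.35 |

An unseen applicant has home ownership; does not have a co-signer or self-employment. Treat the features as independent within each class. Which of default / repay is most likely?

default: 0.4 × (1−0.3) × (1−0.35) × 0.3 = 0.0546
repay: 0.6 × (1−0.6) × (1−0.9) × 0.35 = 0.0084
Highest score → default.

default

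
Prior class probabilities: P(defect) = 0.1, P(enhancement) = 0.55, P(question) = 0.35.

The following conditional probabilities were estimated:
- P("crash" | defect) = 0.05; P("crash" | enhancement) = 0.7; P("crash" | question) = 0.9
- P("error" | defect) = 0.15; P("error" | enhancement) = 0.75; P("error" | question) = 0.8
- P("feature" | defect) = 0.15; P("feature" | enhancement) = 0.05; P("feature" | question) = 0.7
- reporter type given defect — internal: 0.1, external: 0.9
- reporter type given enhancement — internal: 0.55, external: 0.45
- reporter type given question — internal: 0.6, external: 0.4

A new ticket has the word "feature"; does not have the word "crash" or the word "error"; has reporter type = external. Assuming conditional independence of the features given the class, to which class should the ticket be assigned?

defect

defect: 0.1 × (1−0.05) × (1−0.15) × 0.15 × 0.9 = 0.01090125
enhancement: 0.55 × (1−0.7) × (1−0.75) × 0.05 × 0.45 = 0.000928125
question: 0.35 × (1−0.9) × (1−0.8) × 0.7 × 0.4 = 0.00196
Highest score → defect.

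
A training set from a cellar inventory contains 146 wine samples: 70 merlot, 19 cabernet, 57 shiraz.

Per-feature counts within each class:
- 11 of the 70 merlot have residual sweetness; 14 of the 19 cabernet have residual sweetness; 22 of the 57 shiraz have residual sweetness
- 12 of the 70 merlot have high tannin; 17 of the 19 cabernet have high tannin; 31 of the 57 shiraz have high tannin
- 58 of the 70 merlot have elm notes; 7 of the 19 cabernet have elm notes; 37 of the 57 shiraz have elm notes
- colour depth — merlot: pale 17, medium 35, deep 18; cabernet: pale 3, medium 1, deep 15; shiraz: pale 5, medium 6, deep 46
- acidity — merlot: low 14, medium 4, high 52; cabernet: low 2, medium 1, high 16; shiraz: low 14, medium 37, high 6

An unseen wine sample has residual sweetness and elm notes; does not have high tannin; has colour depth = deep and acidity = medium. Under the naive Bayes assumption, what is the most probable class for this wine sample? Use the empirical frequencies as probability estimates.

shiraz

merlot: (70/146) × (11/70) × (58/70) × (58/70) × (18/70) × (4/70) ≈ 0.000760039
cabernet: (19/146) × (14/19) × (2/19) × (7/19) × (15/19) × (1/19) ≈ 0.000154518
shiraz: (57/146) × (22/57) × (26/57) × (37/57) × (46/57) × (37/57) ≈ 0.0233725
Highest score → shiraz.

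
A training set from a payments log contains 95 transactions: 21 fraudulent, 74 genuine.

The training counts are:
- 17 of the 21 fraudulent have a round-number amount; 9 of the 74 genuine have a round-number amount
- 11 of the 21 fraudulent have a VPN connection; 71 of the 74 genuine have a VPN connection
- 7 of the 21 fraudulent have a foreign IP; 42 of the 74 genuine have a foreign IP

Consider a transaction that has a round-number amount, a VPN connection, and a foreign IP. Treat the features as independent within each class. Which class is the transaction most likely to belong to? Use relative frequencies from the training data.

genuine

fraudulent: (21/95) × (17/21) × (11/21) × (7/21) ≈ 0.0312448
genuine: (74/95) × (9/74) × (71/74) × (42/74) ≈ 0.0515897
Highest score → genuine.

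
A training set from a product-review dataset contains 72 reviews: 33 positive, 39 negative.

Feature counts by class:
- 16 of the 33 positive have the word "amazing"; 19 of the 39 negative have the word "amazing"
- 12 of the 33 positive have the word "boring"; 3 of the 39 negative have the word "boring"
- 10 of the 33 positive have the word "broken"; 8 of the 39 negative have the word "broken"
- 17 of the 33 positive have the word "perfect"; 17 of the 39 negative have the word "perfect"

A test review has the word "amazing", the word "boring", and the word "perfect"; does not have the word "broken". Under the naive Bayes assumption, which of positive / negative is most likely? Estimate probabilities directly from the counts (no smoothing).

positive: (33/72) × (16/33) × (12/33) × (23/33) × (17/33) ≈ 0.0290137
negative: (39/72) × (19/39) × (3/39) × (31/39) × (17/39) ≈ 0.0070333
Highest score → positive.

positive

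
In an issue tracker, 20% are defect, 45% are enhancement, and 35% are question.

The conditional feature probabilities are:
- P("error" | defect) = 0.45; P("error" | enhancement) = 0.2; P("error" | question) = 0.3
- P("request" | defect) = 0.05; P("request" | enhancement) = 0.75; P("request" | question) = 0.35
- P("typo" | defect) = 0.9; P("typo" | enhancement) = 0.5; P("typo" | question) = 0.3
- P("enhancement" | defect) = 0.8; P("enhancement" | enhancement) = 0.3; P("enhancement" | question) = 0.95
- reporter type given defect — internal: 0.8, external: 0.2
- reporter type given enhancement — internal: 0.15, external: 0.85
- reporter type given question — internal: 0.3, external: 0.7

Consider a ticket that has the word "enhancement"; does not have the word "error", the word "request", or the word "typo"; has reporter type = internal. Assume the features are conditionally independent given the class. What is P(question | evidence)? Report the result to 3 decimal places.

0.785

defect: 0.2 × (1−0.45) × (1−0.05) × (1−0.9) × 0.8 × 0.8 = 0.006688
enhancement: 0.45 × (1−0.2) × (1−0.75) × (1−0.5) × 0.3 × 0.15 = 0.002025
question: 0.35 × (1−0.3) × (1−0.35) × (1−0.3) × 0.95 × 0.3 = 0.031770375
P(question | x) = 0.031770375 / 0.040483375 ≈ 0.785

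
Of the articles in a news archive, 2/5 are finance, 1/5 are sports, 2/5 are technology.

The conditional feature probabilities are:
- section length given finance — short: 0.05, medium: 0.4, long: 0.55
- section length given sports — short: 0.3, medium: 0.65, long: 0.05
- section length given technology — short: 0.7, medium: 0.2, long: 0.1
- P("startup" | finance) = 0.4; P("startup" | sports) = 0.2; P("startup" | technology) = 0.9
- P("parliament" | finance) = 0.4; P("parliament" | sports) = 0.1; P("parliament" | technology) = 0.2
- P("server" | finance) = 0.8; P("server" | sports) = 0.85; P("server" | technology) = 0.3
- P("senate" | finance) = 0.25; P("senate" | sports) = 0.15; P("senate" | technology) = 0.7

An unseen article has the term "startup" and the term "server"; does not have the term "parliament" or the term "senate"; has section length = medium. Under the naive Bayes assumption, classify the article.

finance: 0.4 × 0.4 × 0.4 × (1−0.4) × 0.8 × (1−0.25) = 0.02304
sports: 0.2 × 0.65 × 0.2 × (1−0.1) × 0.85 × (1−0.15) = 0.0169065
technology: 0.4 × 0.2 × 0.9 × (1−0.2) × 0.3 × (1−0.7) = 0.005184
Highest score → finance.

finance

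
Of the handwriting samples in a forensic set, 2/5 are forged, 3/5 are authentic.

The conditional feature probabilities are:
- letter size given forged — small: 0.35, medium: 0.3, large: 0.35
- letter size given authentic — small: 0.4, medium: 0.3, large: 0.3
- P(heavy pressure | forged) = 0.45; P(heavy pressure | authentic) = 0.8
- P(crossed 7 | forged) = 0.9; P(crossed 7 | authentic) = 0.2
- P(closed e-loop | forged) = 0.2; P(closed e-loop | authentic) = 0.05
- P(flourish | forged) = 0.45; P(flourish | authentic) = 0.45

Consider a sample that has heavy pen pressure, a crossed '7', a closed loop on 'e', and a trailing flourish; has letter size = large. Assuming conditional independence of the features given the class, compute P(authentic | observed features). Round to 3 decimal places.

0.113

forged: 0.4 × 0.35 × 0.45 × 0.9 × 0.2 × 0.45 = 0.005103
authentic: 0.6 × 0.3 × 0.8 × 0.2 × 0.05 × 0.45 = 0.000648
P(authentic | x) = 0.000648 / 0.005751 ≈ 0.113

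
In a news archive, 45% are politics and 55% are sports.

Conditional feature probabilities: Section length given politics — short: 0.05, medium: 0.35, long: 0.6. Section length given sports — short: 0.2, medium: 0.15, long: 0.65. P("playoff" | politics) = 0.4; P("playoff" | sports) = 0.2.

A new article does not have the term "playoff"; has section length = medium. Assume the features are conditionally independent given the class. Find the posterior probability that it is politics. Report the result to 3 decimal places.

0.589

politics: 0.45 × 0.35 × (1−0.4) = 0.0945
sports: 0.55 × 0.15 × (1−0.2) = 0.066
P(politics | x) = 0.0945 / 0.1605 ≈ 0.589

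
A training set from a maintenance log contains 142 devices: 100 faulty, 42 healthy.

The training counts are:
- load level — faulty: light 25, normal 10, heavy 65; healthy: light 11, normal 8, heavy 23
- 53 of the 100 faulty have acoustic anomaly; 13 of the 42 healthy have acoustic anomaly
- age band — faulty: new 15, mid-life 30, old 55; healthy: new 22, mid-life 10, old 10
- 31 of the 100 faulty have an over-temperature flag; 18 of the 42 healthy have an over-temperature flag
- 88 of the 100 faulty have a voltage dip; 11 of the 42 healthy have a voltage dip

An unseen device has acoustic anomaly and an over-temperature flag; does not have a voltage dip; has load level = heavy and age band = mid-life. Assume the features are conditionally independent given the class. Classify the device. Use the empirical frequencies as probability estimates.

healthy

faulty: (100/142) × (65/100) × (53/100) × (30/100) × (31/100) × (12/100) ≈ 0.00270748
healthy: (42/142) × (23/42) × (13/42) × (10/42) × (18/42) × (31/42) ≈ 0.00377589
Highest score → healthy.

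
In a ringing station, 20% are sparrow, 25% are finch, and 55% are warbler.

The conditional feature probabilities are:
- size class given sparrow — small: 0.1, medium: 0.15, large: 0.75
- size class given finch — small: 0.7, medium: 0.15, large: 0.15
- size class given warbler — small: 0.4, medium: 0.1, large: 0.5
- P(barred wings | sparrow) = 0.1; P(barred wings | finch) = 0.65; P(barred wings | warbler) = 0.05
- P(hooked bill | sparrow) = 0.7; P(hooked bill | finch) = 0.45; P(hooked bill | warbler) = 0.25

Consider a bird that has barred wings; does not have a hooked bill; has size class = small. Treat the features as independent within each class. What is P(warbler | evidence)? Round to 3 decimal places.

sparrow: 0.2 × 0.1 × 0.1 × (1−0.7) = 0.0006
finch: 0.25 × 0.7 × 0.65 × (1−0.45) = 0.0625625
warbler: 0.55 × 0.4 × 0.05 × (1−0.25) = 0.00825
P(warbler | x) = 0.00825 / 0.0714125 ≈ 0.116

0.116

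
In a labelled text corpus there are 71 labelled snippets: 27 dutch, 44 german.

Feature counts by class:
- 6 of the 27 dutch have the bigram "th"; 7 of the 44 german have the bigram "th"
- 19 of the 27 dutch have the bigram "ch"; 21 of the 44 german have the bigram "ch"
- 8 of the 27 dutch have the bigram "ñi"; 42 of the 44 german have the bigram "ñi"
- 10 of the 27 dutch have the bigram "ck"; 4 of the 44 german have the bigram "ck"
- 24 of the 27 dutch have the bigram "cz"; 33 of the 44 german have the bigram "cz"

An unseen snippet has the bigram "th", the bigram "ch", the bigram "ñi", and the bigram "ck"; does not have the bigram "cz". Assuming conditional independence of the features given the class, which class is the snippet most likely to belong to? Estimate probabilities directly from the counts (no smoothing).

german

dutch: (27/71) × (6/27) × (19/27) × (8/27) × (10/27) × (3/27) ≈ 0.000725108
german: (44/71) × (7/44) × (21/44) × (42/44) × (4/44) × (11/44) ≈ 0.00102082
Highest score → german.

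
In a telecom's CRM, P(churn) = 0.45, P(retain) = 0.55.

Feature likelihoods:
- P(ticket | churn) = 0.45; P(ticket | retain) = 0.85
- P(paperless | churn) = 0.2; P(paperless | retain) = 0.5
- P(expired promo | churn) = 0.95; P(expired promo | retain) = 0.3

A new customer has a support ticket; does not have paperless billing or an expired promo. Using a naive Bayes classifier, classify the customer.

retain

churn: 0.45 × 0.45 × (1−0.2) × (1−0.95) = 0.0081
retain: 0.55 × 0.85 × (1−0.5) × (1−0.3) = 0.163625
Highest score → retain.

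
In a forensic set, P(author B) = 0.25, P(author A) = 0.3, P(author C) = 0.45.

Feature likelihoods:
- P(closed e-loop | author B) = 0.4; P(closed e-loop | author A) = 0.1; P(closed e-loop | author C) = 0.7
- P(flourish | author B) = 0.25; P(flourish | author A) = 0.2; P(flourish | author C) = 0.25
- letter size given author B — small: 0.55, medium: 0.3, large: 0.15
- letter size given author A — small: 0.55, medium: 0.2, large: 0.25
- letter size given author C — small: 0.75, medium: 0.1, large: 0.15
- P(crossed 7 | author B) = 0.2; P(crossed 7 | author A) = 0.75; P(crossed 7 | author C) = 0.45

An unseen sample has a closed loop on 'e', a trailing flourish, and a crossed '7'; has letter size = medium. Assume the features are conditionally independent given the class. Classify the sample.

author B: 0.25 × 0.4 × 0.25 × 0.3 × 0.2 = 0.0015
author A: 0.3 × 0.1 × 0.2 × 0.2 × 0.75 = 0.0009
author C: 0.45 × 0.7 × 0.25 × 0.1 × 0.45 = 0.00354375
Highest score → author C.

author C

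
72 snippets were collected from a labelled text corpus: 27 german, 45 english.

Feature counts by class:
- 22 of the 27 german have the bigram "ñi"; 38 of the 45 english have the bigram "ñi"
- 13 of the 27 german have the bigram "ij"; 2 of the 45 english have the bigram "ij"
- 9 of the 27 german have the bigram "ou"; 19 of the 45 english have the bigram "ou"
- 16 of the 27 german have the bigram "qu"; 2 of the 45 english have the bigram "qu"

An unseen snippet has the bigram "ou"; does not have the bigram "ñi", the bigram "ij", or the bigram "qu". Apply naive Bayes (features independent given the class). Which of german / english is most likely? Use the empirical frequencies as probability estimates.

english

german: (27/72) × (5/27) × (14/27) × (9/27) × (11/27) ≈ 0.00489001
english: (45/72) × (7/45) × (43/45) × (19/45) × (43/45) ≈ 0.0374816
Highest score → english.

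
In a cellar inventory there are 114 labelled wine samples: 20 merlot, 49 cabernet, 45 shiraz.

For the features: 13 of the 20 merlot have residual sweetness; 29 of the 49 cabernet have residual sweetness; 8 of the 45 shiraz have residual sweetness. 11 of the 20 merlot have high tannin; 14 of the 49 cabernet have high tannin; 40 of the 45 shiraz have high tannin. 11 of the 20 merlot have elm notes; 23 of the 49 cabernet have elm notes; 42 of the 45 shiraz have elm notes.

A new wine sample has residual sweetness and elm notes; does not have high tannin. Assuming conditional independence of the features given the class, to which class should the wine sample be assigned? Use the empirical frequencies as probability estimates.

cabernet

merlot: (20/114) × (13/20) × (9/20) × (11/20) ≈ 0.0282237
cabernet: (49/114) × (29/49) × (35/49) × (23/49) ≈ 0.0852898
shiraz: (45/114) × (8/45) × (5/45) × (42/45) ≈ 0.00727745
Highest score → cabernet.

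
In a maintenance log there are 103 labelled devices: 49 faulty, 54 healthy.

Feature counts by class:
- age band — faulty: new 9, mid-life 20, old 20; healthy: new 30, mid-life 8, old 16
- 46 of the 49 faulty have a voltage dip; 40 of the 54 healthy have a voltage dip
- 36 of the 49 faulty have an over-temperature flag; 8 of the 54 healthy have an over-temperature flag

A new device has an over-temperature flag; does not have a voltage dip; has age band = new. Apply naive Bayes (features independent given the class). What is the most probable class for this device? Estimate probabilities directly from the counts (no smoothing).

healthy

faulty: (49/103) × (9/49) × (3/49) × (36/49) ≈ 0.0039304
healthy: (54/103) × (30/54) × (14/54) × (8/54) ≈ 0.011187
Highest score → healthy.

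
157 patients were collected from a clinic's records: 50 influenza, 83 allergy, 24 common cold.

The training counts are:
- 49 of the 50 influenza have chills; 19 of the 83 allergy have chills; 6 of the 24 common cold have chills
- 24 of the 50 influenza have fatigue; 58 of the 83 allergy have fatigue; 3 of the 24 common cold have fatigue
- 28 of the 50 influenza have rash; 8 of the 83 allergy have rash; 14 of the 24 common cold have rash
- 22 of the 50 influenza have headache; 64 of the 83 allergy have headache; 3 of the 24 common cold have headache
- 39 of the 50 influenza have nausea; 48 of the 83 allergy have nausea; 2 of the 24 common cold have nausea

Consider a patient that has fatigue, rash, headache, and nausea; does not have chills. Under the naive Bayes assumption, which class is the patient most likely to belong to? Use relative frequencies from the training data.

influenza: (50/157) × (1/50) × (24/50) × (28/50) × (22/50) × (39/50) ≈ 0.000587593
allergy: (83/157) × (64/83) × (58/83) × (8/83) × (64/83) × (48/83) ≈ 0.0122435
common cold: (24/157) × (18/24) × (3/24) × (14/24) × (3/24) × (2/24) ≈ 0.000087082
Highest score → allergy.

allergy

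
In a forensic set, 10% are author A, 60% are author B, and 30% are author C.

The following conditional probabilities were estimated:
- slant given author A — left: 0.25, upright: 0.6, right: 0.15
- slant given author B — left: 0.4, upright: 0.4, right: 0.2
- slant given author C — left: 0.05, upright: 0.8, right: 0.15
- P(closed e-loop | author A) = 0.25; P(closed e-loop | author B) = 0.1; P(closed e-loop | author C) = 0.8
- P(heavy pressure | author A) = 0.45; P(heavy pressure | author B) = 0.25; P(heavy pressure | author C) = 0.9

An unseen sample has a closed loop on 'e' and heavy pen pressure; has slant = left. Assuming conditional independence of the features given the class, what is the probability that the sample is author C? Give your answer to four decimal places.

0.5507

author A: 0.1 × 0.25 × 0.25 × 0.45 = 0.0028125
author B: 0.6 × 0.4 × 0.1 × 0.25 = 0.006
author C: 0.3 × 0.05 × 0.8 × 0.9 = 0.0108
P(author C | x) = 0.0108 / 0.0196125 ≈ 0.5507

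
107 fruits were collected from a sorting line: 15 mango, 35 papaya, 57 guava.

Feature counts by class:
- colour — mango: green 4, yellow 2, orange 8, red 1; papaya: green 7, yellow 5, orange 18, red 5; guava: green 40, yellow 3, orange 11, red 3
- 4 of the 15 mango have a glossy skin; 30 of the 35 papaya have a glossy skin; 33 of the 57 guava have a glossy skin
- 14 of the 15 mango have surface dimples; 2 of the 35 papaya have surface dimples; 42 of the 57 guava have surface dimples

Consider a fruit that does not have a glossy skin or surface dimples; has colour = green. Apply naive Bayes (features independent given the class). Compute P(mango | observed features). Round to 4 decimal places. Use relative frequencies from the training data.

0.0351

mango: (15/107) × (4/15) × (11/15) × (1/15) ≈ 0.00182762
papaya: (35/107) × (7/35) × (5/35) × (33/35) ≈ 0.00881175
guava: (57/107) × (40/57) × (24/57) × (15/57) ≈ 0.0414218
P(mango | x) = 0.00182762 / 0.05206117 ≈ 0.0351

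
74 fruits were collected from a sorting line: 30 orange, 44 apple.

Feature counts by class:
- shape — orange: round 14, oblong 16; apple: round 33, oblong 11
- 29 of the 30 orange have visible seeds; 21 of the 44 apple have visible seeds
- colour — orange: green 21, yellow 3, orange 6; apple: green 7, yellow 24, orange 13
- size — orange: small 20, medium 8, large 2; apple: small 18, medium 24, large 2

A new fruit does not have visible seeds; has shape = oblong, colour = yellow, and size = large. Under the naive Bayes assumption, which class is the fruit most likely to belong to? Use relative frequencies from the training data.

orange: (30/74) × (16/30) × (1/30) × (3/30) × (2/30) ≈ 0.000048048
apple: (44/74) × (11/44) × (23/44) × (24/44) × (2/44) ≈ 0.00192651
Highest score → apple.

apple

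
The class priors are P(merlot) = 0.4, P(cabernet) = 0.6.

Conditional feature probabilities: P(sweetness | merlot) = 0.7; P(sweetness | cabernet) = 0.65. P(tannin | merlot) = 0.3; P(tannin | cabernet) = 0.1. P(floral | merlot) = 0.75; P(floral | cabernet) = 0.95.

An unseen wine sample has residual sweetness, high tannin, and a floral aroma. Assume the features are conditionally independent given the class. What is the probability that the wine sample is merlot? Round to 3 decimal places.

0.630

merlot: 0.4 × 0.7 × 0.3 × 0.75 = 0.063
cabernet: 0.6 × 0.65 × 0.1 × 0.95 = 0.03705
P(merlot | x) = 0.063 / 0.10005 ≈ 0.630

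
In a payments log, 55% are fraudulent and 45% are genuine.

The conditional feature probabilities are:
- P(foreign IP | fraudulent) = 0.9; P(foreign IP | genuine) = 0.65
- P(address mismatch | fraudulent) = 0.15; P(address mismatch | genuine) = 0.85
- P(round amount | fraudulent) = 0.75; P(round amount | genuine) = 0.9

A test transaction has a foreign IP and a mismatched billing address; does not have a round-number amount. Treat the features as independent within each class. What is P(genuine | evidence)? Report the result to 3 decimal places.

fraudulent: 0.55 × 0.9 × 0.15 × (1−0.75) = 0.0185625
genuine: 0.45 × 0.65 × 0.85 × (1−0.9) = 0.0248625
P(genuine | x) = 0.0248625 / 0.043425 ≈ 0.573

0.573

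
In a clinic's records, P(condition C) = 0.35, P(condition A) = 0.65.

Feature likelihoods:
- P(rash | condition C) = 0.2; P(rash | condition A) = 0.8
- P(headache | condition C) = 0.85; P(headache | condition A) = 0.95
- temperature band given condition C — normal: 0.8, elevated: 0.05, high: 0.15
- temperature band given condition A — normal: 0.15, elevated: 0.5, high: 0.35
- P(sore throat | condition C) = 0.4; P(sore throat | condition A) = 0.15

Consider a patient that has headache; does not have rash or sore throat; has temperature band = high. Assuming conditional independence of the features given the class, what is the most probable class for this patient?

condition C: 0.35 × (1−0.2) × 0.85 × 0.15 × (1−0.4) = 0.02142
condition A: 0.65 × (1−0.8) × 0.95 × 0.35 × (1−0.15) = 0.03674125
Highest score → condition A.

condition A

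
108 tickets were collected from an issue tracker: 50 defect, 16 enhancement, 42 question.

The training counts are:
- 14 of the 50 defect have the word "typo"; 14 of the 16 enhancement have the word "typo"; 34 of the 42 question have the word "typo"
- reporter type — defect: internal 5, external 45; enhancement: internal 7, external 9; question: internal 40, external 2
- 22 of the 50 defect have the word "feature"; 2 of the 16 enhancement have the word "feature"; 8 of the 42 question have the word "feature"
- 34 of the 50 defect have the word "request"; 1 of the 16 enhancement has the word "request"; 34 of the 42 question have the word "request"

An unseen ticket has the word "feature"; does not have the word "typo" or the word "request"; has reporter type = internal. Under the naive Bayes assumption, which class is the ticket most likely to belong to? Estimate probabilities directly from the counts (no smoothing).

defect: (50/108) × (36/50) × (5/50) × (22/50) × (16/50) ≈ 0.00469333
enhancement: (16/108) × (2/16) × (7/16) × (2/16) × (15/16) ≈ 0.000949436
question: (42/108) × (8/42) × (40/42) × (8/42) × (8/42) ≈ 0.00255952
Highest score → defect.

defect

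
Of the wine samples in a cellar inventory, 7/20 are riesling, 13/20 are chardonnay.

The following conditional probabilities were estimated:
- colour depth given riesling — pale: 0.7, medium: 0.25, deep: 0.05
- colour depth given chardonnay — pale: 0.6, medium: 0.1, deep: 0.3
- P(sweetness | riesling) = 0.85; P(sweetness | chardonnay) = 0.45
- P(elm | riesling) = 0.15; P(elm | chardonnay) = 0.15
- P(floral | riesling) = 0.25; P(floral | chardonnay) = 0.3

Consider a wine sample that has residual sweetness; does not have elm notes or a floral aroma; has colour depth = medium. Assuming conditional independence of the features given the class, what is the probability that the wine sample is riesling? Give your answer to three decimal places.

riesling: 0.35 × 0.25 × 0.85 × (1−0.15) × (1−0.25) = 0.0474140625
chardonnay: 0.65 × 0.1 × 0.45 × (1−0.15) × (1−0.3) = 0.01740375
P(riesling | x) = 0.0474140625 / 0.0648178125 ≈ 0.731

0.731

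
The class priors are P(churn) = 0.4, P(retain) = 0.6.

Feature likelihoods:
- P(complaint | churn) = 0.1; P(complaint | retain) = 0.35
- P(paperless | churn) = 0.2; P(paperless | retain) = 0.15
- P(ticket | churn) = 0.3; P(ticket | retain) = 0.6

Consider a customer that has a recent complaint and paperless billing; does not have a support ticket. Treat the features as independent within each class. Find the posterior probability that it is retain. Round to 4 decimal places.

churn: 0.4 × 0.1 × 0.2 × (1−0.3) = 0.0056
retain: 0.6 × 0.35 × 0.15 × (1−0.6) = 0.0126
P(retain | x) = 0.0126 / 0.0182 ≈ 0.6923

0.6923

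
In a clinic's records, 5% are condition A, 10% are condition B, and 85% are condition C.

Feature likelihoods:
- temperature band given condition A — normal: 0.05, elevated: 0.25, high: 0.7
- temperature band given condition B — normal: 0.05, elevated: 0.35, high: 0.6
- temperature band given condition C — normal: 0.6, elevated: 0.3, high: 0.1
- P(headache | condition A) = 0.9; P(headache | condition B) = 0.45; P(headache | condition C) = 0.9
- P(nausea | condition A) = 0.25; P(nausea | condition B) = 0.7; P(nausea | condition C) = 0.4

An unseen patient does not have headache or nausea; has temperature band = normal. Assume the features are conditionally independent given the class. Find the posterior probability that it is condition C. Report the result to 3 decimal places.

condition A: 0.05 × 0.05 × (1−0.9) × (1−0.25) = 0.0001875
condition B: 0.1 × 0.05 × (1−0.45) × (1−0.7) = 0.000825
condition C: 0.85 × 0.6 × (1−0.9) × (1−0.4) = 0.0306
P(condition C | x) = 0.0306 / 0.0316125 ≈ 0.968

0.968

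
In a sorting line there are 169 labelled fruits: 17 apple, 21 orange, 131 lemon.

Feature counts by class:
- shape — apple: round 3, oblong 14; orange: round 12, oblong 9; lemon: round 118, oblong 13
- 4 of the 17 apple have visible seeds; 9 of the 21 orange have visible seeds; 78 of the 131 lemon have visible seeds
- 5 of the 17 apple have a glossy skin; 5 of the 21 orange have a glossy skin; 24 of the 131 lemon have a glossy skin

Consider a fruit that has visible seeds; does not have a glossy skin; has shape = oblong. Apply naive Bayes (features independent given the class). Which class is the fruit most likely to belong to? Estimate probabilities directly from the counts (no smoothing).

apple: (17/169) × (14/17) × (4/17) × (12/17) ≈ 0.0137589
orange: (21/169) × (9/21) × (9/21) × (16/21) ≈ 0.0173892
lemon: (131/169) × (13/131) × (78/131) × (107/131) ≈ 0.0374104
Highest score → lemon.

lemon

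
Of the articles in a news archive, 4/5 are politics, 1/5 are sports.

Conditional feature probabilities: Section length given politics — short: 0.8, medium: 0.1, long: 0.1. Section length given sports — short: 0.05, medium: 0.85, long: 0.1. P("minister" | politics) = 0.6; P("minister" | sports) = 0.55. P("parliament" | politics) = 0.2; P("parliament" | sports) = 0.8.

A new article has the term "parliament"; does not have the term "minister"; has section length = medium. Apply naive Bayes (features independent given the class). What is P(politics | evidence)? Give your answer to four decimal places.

politics: 0.8 × 0.1 × (1−0.6) × 0.2 = 0.0064
sports: 0.2 × 0.85 × (1−0.55) × 0.8 = 0.0612
P(politics | x) = 0.0064 / 0.0676 ≈ 0.0947

0.0947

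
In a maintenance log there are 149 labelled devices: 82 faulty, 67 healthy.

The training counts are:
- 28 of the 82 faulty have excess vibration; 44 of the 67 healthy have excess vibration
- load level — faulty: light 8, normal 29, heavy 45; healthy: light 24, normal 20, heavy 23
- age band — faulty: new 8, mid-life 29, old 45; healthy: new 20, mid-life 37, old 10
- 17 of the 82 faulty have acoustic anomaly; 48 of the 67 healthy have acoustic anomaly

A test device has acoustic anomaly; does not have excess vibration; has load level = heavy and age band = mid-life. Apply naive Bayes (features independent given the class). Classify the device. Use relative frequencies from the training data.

faulty: (82/149) × (54/82) × (45/82) × (29/82) × (17/82) ≈ 0.0145823
healthy: (67/149) × (23/67) × (23/67) × (37/67) × (48/67) ≈ 0.0209647
Highest score → healthy.

healthy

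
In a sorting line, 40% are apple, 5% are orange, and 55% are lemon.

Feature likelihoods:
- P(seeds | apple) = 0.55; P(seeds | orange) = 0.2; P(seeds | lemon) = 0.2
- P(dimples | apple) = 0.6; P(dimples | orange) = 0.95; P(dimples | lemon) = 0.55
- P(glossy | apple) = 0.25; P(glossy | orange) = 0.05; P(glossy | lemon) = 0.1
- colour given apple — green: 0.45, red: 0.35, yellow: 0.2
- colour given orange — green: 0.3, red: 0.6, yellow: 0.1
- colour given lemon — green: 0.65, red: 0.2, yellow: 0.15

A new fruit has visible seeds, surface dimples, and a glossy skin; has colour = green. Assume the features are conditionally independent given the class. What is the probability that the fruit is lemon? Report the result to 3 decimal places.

0.208

apple: 0.4 × 0.55 × 0.6 × 0.25 × 0.45 = 0.01485
orange: 0.05 × 0.2 × 0.95 × 0.05 × 0.3 = 0.0001425
lemon: 0.55 × 0.2 × 0.55 × 0.1 × 0.65 = 0.0039325
P(lemon | x) = 0.0039325 / 0.018925 ≈ 0.208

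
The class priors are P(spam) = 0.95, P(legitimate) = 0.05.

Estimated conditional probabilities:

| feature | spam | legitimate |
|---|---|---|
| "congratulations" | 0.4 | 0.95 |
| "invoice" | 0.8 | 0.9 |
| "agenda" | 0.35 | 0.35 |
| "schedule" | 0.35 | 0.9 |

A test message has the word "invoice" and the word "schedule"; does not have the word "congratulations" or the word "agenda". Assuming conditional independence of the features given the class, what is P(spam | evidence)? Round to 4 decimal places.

0.9875

spam: 0.95 × (1−0.4) × 0.8 × (1−0.35) × 0.35 = 0.10374
legitimate: 0.05 × (1−0.95) × 0.9 × (1−0.35) × 0.9 = 0.00131625
P(spam | x) = 0.10374 / 0.10505625 ≈ 0.9875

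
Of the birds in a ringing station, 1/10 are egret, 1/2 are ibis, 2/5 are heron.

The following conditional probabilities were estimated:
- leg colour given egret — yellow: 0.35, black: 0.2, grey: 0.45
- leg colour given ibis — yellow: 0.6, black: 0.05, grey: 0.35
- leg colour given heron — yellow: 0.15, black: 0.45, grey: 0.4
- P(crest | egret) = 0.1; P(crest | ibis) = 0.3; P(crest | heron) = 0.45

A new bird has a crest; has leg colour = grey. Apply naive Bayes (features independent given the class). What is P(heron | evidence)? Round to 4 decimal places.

0.5581

egret: 0.1 × 0.45 × 0.1 = 0.0045
ibis: 0.5 × 0.35 × 0.3 = 0.0525
heron: 0.4 × 0.4 × 0.45 = 0.072
P(heron | x) = 0.072 / 0.129 ≈ 0.5581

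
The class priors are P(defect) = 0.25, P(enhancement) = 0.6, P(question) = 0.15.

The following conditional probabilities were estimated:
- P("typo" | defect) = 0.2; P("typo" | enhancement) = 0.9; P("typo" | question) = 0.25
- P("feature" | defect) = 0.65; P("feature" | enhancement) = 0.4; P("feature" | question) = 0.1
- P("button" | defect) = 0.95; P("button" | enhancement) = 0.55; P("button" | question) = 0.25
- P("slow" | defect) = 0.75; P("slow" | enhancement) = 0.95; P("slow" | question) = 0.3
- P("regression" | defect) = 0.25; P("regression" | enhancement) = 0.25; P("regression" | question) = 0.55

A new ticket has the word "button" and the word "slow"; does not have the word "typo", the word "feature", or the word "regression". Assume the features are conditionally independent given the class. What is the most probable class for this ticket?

defect: 0.25 × (1−0.2) × (1−0.65) × 0.95 × 0.75 × (1−0.25) = 0.03740625
enhancement: 0.6 × (1−0.9) × (1−0.4) × 0.55 × 0.95 × (1−0.25) = 0.0141075
question: 0.15 × (1−0.25) × (1−0.1) × 0.25 × 0.3 × (1−0.55) = 0.0034171875
Highest score → defect.

defect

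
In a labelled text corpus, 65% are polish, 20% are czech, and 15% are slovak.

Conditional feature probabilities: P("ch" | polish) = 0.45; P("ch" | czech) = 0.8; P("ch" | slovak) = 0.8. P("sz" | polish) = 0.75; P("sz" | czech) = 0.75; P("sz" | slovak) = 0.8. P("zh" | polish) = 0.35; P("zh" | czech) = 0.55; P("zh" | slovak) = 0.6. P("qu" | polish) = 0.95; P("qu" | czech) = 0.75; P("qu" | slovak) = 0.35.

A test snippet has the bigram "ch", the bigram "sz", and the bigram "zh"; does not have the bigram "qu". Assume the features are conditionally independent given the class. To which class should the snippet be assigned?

slovak

polish: 0.65 × 0.45 × 0.75 × 0.35 × (1−0.95) = 0.0038390625
czech: 0.2 × 0.8 × 0.75 × 0.55 × (1−0.75) = 0.0165
slovak: 0.15 × 0.8 × 0.8 × 0.6 × (1−0.35) = 0.03744
Highest score → slovak.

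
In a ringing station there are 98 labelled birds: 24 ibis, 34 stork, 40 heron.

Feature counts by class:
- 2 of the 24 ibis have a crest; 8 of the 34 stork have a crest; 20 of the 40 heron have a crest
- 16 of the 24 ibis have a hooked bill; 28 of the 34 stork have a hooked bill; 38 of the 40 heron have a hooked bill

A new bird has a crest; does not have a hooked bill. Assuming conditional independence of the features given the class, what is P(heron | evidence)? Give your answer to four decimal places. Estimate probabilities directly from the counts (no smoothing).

0.3248

ibis: (24/98) × (2/24) × (8/24) ≈ 0.00680272
stork: (34/98) × (8/34) × (6/34) ≈ 0.0144058
heron: (40/98) × (20/40) × (2/40) ≈ 0.0102041
P(heron | x) = 0.0102041 / 0.03141262 ≈ 0.3248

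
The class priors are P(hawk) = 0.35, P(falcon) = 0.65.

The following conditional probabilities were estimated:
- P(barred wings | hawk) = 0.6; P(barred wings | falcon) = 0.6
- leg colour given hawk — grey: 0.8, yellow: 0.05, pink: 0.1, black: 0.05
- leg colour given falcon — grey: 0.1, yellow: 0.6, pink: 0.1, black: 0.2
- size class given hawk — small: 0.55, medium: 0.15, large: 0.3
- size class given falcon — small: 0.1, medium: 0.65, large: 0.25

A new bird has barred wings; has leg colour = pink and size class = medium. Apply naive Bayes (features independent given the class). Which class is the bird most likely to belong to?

falcon

hawk: 0.35 × 0.6 × 0.1 × 0.15 = 0.00315
falcon: 0.65 × 0.6 × 0.1 × 0.65 = 0.02535
Highest score → falcon.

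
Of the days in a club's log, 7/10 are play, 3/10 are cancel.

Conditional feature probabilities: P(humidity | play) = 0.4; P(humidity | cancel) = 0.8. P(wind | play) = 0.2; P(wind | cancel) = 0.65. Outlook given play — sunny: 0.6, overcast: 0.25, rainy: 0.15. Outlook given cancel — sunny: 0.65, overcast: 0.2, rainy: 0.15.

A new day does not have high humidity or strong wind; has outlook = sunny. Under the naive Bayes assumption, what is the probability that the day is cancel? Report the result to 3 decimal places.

play: 0.7 × (1−0.4) × (1−0.2) × 0.6 = 0.2016
cancel: 0.3 × (1−0.8) × (1−0.65) × 0.65 = 0.01365
P(cancel | x) = 0.01365 / 0.21525 ≈ 0.063

0.063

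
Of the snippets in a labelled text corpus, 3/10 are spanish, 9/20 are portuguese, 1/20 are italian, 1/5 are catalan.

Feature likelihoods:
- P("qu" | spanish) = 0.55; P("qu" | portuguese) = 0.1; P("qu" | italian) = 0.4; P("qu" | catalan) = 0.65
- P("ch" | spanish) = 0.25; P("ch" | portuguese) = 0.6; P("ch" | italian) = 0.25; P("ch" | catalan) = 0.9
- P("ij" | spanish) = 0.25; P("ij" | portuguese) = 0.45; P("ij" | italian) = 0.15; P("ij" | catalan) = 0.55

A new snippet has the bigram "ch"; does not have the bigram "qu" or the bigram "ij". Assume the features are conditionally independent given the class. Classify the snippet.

portuguese

spanish: 0.3 × (1−0.55) × 0.25 × (1−0.25) = 0.0253125
portuguese: 0.45 × (1−0.1) × 0.6 × (1−0.45) = 0.13365
italian: 0.05 × (1−0.4) × 0.25 × (1−0.15) = 0.006375
catalan: 0.2 × (1−0.65) × 0.9 × (1−0.55) = 0.02835
Highest score → portuguese.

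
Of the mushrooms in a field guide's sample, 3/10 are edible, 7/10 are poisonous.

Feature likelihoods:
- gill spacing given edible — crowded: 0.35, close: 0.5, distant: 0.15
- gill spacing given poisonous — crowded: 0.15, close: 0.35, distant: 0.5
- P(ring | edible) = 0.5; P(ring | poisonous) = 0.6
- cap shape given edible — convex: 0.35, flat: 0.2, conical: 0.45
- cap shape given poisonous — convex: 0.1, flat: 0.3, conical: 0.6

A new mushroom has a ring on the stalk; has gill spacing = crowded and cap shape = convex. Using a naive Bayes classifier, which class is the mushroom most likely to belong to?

edible

edible: 0.3 × 0.35 × 0.5 × 0.35 = 0.018375
poisonous: 0.7 × 0.15 × 0.6 × 0.1 = 0.0063
Highest score → edible.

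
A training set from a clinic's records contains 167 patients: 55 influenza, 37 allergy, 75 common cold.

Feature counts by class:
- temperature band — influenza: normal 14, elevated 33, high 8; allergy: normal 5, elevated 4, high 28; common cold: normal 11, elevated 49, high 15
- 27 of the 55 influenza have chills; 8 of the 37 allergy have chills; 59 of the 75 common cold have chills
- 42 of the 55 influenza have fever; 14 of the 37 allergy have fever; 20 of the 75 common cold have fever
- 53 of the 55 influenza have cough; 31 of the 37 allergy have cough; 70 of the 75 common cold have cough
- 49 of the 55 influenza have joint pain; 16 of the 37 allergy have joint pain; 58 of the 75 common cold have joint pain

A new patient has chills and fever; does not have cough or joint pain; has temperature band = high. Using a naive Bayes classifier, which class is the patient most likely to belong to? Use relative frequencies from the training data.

allergy

influenza: (55/167) × (8/55) × (27/55) × (42/55) × (2/55) × (6/55) ≈ 0.0000712389
allergy: (37/167) × (28/37) × (8/37) × (14/37) × (6/37) × (21/37) ≈ 0.00126248
common cold: (75/167) × (15/75) × (59/75) × (20/75) × (5/75) × (17/75) ≈ 0.000284728
Highest score → allergy.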